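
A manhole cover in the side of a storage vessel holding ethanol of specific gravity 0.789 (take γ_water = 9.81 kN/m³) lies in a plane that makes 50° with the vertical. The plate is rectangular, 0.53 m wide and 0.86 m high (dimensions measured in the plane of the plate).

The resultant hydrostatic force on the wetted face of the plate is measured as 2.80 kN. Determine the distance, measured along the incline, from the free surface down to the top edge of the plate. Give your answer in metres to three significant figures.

y_top ≈ 0.805 m

γ = 0.789 × 9.81 = 7.74009 kN/m³.
A = 0.53 × 0.86 = 0.4558 m².
From F = γ·h_c·A, the centroid depth is h_c = 2.80/(7.74009 × 0.4558) = 0.793666 m.
The plate makes 50° with the vertical, i.e. θ = 90° − 50° = 40° to the horizontal. Measuring y along the incline from the free-surface line, vertical depth h = y·sinθ with sinθ = 0.642788.
Along the incline, y_c = h_c/sinθ = 0.793666/0.642788 = 1.23472 m.
The centroid lies 0.86/2 = 0.43 m below the top edge, so the top edge sits at y_top = 1.23472 − 0.43 = 0.80472 m along the incline.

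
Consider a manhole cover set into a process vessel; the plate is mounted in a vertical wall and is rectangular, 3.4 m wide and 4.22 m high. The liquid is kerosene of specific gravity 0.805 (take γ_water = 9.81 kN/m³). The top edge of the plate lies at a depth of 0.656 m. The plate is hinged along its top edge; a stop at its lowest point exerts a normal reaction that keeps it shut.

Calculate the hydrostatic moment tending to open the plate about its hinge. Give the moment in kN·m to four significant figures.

M ≈ 829.4 kN·m

γ = 0.805 × 9.81 = 7.89705 kN/m³.
The centroid lies 4.22/2 = 2.11 m below the top edge, so the centroid depth is h_c = 0.656 + 2.11 = 2.766 m.
A = 3.4 × 4.22 = 14.348 m².
Resultant F = γ·h_c·A = 7.89705 × 2.766 × 14.348 = 313.407 kN.
I_c = b·h³/12 = 3.4 × 4.22³/12 = 21.2929 m⁴.
Centre of pressure: y_p = y_c + I_c/(y_c·A) = 2.766 + 21.2929/(2.766 × 14.348) = 2.766 + 0.536527 = 3.30253 m along the plane.
The resultant acts 2.11 + 0.536527 = 2.64653 m (along the plate) below the hinge at the top edge, so the moment about the hinge is M = F × 2.64653 = 313.407 × 2.64653 = 829.441 kN·m.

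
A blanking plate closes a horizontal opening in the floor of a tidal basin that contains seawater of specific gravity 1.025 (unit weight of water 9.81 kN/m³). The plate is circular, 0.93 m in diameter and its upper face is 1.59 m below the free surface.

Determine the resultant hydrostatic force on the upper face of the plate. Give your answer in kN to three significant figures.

F ≈ 10.9 kN

γ = 1.025 × 9.81 = 10.05525 kN/m³.
The plate is horizontal, so pressure is uniform at p = γ·h = 10.05525 × 1.59 = 15.9878 kN/m².
A = π(0.465)² = 0.679291 m².
F = p·A = 15.9878 × 0.679291 = 10.8604 kN.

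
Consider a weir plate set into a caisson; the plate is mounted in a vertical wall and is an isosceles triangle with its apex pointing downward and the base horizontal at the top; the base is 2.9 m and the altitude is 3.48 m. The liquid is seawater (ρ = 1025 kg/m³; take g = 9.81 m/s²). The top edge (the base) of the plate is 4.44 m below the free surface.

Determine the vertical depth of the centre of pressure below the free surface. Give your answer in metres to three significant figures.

γ = ρg = 1025 × 9.81 / 1000 = 10.05525 kN/m³.
With the apex down, the centroid sits h/3 = 3.48/3 = 1.16 m below the base (the top edge), so the centroid depth is h_c = 4.44 + 1.16 = 5.6 m.
A = ½ × 2.9 × 3.48 = 5.046 m².
Resultant F = γ·h_c·A = 10.05525 × 5.6 × 5.046 = 284.137 kN.
I_c = b·h³/36 = 2.9 × 3.48³/36 = 3.39495 m⁴.
Centre of pressure: y_p = y_c + I_c/(y_c·A) = 5.6 + 3.39495/(5.6 × 5.046) = 5.6 + 0.120143 = 5.72014 m along the plane.

h_p = 5.72 m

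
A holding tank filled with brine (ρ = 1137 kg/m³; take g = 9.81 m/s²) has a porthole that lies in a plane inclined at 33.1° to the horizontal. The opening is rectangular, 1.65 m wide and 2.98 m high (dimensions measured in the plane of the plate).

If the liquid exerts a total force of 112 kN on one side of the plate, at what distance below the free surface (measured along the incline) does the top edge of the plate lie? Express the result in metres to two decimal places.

y_top ≈ 2.25 m

γ = ρg = 1137 × 9.81 / 1000 = 11.15397 kN/m³.
A = 1.65 × 2.98 = 4.917 m².
From F = γ·h_c·A, the centroid depth is h_c = 112/(11.15397 × 4.917) = 2.04215 m.
Let θ = 33.1° be the plate's angle to the horizontal; measure y along the incline from where the plane meets the free surface. Vertical depth h = y·sinθ with sinθ = 0.546102.
Along the incline, y_c = h_c/sinθ = 2.04215/0.546102 = 3.7395 m.
The centroid lies 2.98/2 = 1.49 m below the top edge, so the top edge sits at y_top = 3.7395 − 1.49 = 2.2495 m along the incline.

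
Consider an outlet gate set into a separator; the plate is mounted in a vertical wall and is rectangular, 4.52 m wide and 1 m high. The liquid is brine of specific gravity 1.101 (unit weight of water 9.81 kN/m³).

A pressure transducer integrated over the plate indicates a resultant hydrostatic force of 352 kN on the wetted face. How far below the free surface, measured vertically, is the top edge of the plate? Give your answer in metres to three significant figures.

γ = 1.101 × 9.81 = 10.80081 kN/m³.
A = 4.52 × 1 = 4.52 m².
From F = γ·h_c·A, the centroid depth is h_c = 352/(10.80081 × 4.52) = 7.21021 m.
The centroid lies 1/2 = 0.5 m below the top edge, so the top edge sits at h_top = 7.21021 − 0.5 = 6.71021 m below the surface.

d_top ≈ 6.71 m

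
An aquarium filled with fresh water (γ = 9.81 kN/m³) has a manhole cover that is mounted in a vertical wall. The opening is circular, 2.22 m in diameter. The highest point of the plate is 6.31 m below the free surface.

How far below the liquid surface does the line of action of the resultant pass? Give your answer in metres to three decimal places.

h_p = 7.462 m

γ = 9.81 kN/m³.
The centroid is at the centre, 1.11 m below the top of the plate, so the centroid depth is h_c = 6.31 + 1.11 = 7.42 m.
A = π(1.11)² = 3.87076 m².
Resultant F = γ·h_c·A = 9.81 × 7.42 × 3.87076 = 281.753 kN.
I_c = πr⁴/4 = π × 1.11⁴/4 = 1.19229 m⁴.
Centre of pressure: y_p = y_c + I_c/(y_c·A) = 7.42 + 1.19229/(7.42 × 3.87076) = 7.42 + 0.0415128 = 7.46151 m along the plane.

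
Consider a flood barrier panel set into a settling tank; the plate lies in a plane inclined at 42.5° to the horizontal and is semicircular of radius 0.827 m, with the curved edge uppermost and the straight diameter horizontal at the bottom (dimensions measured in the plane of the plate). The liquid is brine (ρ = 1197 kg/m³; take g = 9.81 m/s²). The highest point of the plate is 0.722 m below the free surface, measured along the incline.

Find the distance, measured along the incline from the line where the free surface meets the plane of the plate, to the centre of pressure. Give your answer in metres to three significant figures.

y_p = 1.24 m

γ = ρg = 1197 × 9.81 / 1000 = 11.74257 kN/m³.
Let θ = 42.5° be the plate's angle to the horizontal; measure y along the incline from where the plane meets the free surface. Vertical depth h = y·sinθ with sinθ = 0.675590.
The centroid lies 4r/(3π) = 0.35099 m above the diameter, so r − 4r/(3π) = 0.827 − 0.35099 = 0.47601 m below the topmost point, so y_c = 0.722 + 0.47601 = 1.19801 m and h_c = 1.19801 × 0.675590 = 0.809364 m.
A = πr²/2 = π × 0.827²/2 = 1.07431 m².
Resultant F = γ·h_c·A = 11.74257 × 0.809364 × 1.07431 = 10.2103 kN.
I_c = (π/8 − 8/(9π))·r⁴ = 0.109757 × 0.827⁴ = 0.0513398 m⁴.
Centre of pressure: y_p = y_c + I_c/(y_c·A) = 1.19801 + 0.0513398/(1.19801 × 1.07431) = 1.19801 + 0.03989 = 1.2379 m along the plane.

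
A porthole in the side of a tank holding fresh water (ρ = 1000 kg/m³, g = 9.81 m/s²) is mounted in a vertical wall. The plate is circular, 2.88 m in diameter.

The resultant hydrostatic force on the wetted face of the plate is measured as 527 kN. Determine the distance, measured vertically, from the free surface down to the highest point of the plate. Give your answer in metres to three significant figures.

d_top ≈ 6.81 m

γ = ρg = 1000 × 9.81 = 9810 N/m³ = 9.81 kN/m³.
A = π(1.44)² = 6.51441 m².
From F = γ·h_c·A, the centroid depth is h_c = 527/(9.81 × 6.51441) = 8.24644 m.
The centroid is at the centre, 1.44 m below the top of the plate, so the highest point sits at h_top = 8.24644 − 1.44 = 6.80644 m below the surface.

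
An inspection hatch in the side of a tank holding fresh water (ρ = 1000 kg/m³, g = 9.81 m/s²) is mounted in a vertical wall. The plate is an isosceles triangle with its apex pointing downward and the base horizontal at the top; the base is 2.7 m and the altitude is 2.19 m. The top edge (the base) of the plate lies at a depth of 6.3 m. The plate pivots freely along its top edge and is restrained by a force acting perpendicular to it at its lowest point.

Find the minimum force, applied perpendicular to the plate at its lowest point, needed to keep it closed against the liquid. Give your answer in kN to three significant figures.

P ≈ 71.5 kN

γ = ρg = 1000 × 9.81 = 9810 N/m³ = 9.81 kN/m³.
With the apex down, the centroid sits h/3 = 2.19/3 = 0.73 m below the base (the top edge), so the centroid depth is h_c = 6.3 + 0.73 = 7.03 m.
A = ½ × 2.7 × 2.19 = 2.9565 m².
Resultant F = γ·h_c·A = 9.81 × 7.03 × 2.9565 = 203.893 kN.
I_c = b·h³/36 = 2.7 × 2.19³/36 = 0.787759 m⁴.
Centre of pressure: y_p = y_c + I_c/(y_c·A) = 7.03 + 0.787759/(7.03 × 2.9565) = 7.03 + 0.0379018 = 7.0679 m along the plane.
The resultant acts 0.73 + 0.0379018 = 0.767902 m (along the plate) below the hinge at the top edge, so the moment about the hinge is M = F × 0.767902 = 203.893 × 0.767902 = 156.57 kN·m.
A normal force at the bottom, 2.19 m from the hinge, must supply this moment: P = 156.57/2.19 = 71.4932 kN.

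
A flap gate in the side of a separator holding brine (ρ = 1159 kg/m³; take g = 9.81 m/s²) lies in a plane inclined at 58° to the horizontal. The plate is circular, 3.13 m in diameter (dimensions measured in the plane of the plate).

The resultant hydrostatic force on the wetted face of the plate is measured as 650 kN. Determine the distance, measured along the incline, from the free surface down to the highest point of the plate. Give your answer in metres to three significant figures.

γ = ρg = 1159 × 9.81 / 1000 = 11.36979 kN/m³.
A = π(1.565)² = 7.69447 m².
From F = γ·h_c·A, the centroid depth is h_c = 650/(11.36979 × 7.69447) = 7.42989 m.
Let θ = 58° be the plate's angle to the horizontal; measure y along the incline from where the plane meets the free surface. Vertical depth h = y·sinθ with sinθ = 0.848048.
Along the incline, y_c = h_c/sinθ = 7.42989/0.848048 = 8.76117 m.
The centroid is at the centre, 1.565 m below the top of the plate, so the highest point sits at y_top = 8.76117 − 1.565 = 7.19617 m along the incline.

y_top ≈ 7.20 m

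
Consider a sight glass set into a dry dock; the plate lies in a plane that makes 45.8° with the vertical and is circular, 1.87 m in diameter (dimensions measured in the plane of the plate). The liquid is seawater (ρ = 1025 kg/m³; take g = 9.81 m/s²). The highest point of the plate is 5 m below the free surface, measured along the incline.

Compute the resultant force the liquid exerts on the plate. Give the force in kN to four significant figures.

γ = ρg = 1025 × 9.81 / 1000 = 10.05525 kN/m³.
The plate makes 45.8° with the vertical, i.e. θ = 90° − 45.8° = 44.2° to the horizontal. Measuring y along the incline from the free-surface line, vertical depth h = y·sinθ with sinθ = 0.697165.
The centroid is at the centre, 0.935 m below the top of the plate, so y_c = 5 + 0.935 = 5.935 m and h_c = 5.935 × 0.697165 = 4.13767 m.
A = π(0.935)² = 2.74646 m².
Resultant F = γ·h_c·A = 10.05525 × 4.13767 × 2.74646 = 114.267 kN.

F ≈ 114.3 kN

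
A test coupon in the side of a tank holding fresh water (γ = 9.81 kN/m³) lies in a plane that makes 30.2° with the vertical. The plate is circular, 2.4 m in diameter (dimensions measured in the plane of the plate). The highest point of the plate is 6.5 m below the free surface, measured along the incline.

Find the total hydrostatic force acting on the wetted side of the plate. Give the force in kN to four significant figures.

F ≈ 295.3 kN

γ = 9.81 kN/m³.
The plate makes 30.2° with the vertical, i.e. θ = 90° − 30.2° = 59.8° to the horizontal. Measuring y along the incline from the free-surface line, vertical depth h = y·sinθ with sinθ = 0.864275.
The centroid is at the centre, 1.2 m below the top of the plate, so y_c = 6.5 + 1.2 = 7.7 m and h_c = 7.7 × 0.864275 = 6.65492 m.
A = π(1.2)² = 4.52389 m².
Resultant F = γ·h_c·A = 9.81 × 6.65492 × 4.52389 = 295.341 kN.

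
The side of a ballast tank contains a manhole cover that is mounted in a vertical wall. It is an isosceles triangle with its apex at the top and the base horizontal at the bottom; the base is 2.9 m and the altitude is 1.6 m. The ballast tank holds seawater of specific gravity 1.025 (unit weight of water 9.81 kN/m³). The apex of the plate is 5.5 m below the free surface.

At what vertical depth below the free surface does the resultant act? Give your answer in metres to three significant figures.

γ = 1.025 × 9.81 = 10.05525 kN/m³.
With the apex up, the centroid sits 2h/3 = 2 × 1.6/3 = 1.06667 m below the apex, so the centroid depth is h_c = 5.5 + 1.06667 = 6.56667 m.
A = ½ × 2.9 × 1.6 = 2.32 m².
Resultant F = γ·h_c·A = 10.05525 × 6.56667 × 2.32 = 153.188 kN.
I_c = b·h³/36 = 2.9 × 1.6³/36 = 0.329956 m⁴.
Centre of pressure: y_p = y_c + I_c/(y_c·A) = 6.56667 + 0.329956/(6.56667 × 2.32) = 6.56667 + 0.0216582 = 6.58833 m along the plane.

h_p = 6.59 m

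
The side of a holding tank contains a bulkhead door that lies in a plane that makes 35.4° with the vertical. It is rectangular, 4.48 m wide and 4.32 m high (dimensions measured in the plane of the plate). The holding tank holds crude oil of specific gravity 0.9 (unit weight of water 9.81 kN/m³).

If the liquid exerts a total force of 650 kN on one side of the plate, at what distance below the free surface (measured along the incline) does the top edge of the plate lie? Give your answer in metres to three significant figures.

γ = 0.9 × 9.81 = 8.829 kN/m³.
A = 4.48 × 4.32 = 19.3536 m².
From F = γ·h_c·A, the centroid depth is h_c = 650/(8.829 × 19.3536) = 3.804 m.
The plate makes 35.4° with the vertical, i.e. θ = 90° − 35.4° = 54.6° to the horizontal. Measuring y along the incline from the free-surface line, vertical depth h = y·sinθ with sinθ = 0.815128.
Along the incline, y_c = h_c/sinθ = 3.804/0.815128 = 4.66675 m.
The centroid lies 4.32/2 = 2.16 m below the top edge, so the top edge sits at y_top = 4.66675 − 2.16 = 2.50675 m along the incline.

y_top ≈ 2.51 m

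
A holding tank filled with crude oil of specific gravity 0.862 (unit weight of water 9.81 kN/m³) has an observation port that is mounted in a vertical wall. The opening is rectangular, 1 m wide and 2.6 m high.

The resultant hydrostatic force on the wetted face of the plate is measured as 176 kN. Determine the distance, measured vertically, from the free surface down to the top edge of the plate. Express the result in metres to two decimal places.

d_top ≈ 6.71 m

γ = 0.862 × 9.81 = 8.45622 kN/m³.
A = 1 × 2.6 = 2.6 m².
From F = γ·h_c·A, the centroid depth is h_c = 176/(8.45622 × 2.6) = 8.00503 m.
The centroid lies 2.6/2 = 1.3 m below the top edge, so the top edge sits at h_top = 8.00503 − 1.3 = 6.70503 m below the surface.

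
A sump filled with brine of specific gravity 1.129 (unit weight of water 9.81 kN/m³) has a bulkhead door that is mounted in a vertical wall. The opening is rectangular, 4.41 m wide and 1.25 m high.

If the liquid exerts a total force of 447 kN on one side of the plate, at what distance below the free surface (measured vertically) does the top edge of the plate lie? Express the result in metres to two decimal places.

d_top ≈ 6.70 m

γ = 1.129 × 9.81 = 11.07549 kN/m³.
A = 4.41 × 1.25 = 5.5125 m².
From F = γ·h_c·A, the centroid depth is h_c = 447/(11.07549 × 5.5125) = 7.32143 m.
The centroid lies 1.25/2 = 0.625 m below the top edge, so the top edge sits at h_top = 7.32143 − 0.625 = 6.69643 m below the surface.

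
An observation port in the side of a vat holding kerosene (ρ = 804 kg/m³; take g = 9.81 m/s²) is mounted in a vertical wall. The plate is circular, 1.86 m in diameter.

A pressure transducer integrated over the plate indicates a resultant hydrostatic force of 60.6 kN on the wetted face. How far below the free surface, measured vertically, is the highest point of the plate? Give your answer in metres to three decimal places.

d_top ≈ 1.898 m

γ = ρg = 804 × 9.81 / 1000 = 7.88724 kN/m³.
A = π(0.93)² = 2.71716 m².
From F = γ·h_c·A, the centroid depth is h_c = 60.6/(7.88724 × 2.71716) = 2.82769 m.
The centroid is at the centre, 0.93 m below the top of the plate, so the highest point sits at h_top = 2.82769 − 0.93 = 1.89769 m below the surface.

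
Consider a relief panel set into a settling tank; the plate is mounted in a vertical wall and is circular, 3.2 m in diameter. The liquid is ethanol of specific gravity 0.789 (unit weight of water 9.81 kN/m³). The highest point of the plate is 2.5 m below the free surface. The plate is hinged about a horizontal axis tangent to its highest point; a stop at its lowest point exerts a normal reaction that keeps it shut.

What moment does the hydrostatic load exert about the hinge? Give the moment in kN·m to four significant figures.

M ≈ 448.2 kN·m

γ = 0.789 × 9.81 = 7.74009 kN/m³.
The centroid is at the centre, 1.6 m below the top of the plate, so the centroid depth is h_c = 2.5 + 1.6 = 4.1 m.
A = π(1.6)² = 8.04248 m².
Resultant F = γ·h_c·A = 7.74009 × 4.1 × 8.04248 = 255.223 kN.
I_c = πr⁴/4 = π × 1.6⁴/4 = 5.14719 m⁴.
Centre of pressure: y_p = y_c + I_c/(y_c·A) = 4.1 + 5.14719/(4.1 × 8.04248) = 4.1 + 0.156098 = 4.2561 m along the plane.
The resultant acts 1.6 + 0.156098 = 1.7561 m (along the plate) below the hinge at the top edge, so the moment about the hinge is M = F × 1.7561 = 255.223 × 1.7561 = 448.197 kN·m.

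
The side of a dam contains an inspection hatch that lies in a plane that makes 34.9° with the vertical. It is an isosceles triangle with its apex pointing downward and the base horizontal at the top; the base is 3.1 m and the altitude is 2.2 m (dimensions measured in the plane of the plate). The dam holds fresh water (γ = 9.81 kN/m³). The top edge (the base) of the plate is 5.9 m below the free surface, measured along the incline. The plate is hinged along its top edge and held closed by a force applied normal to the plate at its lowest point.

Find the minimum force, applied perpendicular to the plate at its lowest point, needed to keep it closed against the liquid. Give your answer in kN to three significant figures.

γ = 9.81 kN/m³.
The plate makes 34.9° with the vertical, i.e. θ = 90° − 34.9° = 55.1° to the horizontal. Measuring y along the incline from the free-surface line, vertical depth h = y·sinθ with sinθ = 0.820152.
With the apex down, the centroid sits h/3 = 2.2/3 = 0.733333 m below the base (the top edge), so y_c = 5.9 + 0.733333 = 6.63333 m and h_c = 6.63333 × 0.820152 = 5.44034 m.
A = ½ × 3.1 × 2.2 = 3.41 m².
Resultant F = γ·h_c·A = 9.81 × 5.44034 × 3.41 = 181.991 kN.
I_c = b·h³/36 = 3.1 × 2.2³/36 = 0.916911 m⁴.
Centre of pressure: y_p = y_c + I_c/(y_c·A) = 6.63333 + 0.916911/(6.63333 × 3.41) = 6.63333 + 0.040536 = 6.67387 m along the plane.
The resultant acts 0.733333 + 0.040536 = 0.773869 m (along the plate) below the hinge at the top edge, so the moment about the hinge is M = F × 0.773869 = 181.991 × 0.773869 = 140.837 kN·m.
A normal force at the bottom, 2.2 m from the hinge, must supply this moment: P = 140.837/2.2 = 64.0168 kN.

P ≈ 64.0 kN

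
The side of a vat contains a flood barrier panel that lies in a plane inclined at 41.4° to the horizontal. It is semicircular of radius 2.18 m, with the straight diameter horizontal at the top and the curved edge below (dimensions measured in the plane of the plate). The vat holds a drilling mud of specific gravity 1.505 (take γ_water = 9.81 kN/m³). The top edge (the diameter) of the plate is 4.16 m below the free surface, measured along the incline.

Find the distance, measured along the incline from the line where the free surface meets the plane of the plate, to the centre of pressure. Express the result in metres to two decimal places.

γ = 1.505 × 9.81 = 14.76405 kN/m³.
Let θ = 41.4° be the plate's angle to the horizontal; measure y along the incline from where the plane meets the free surface. Vertical depth h = y·sinθ with sinθ = 0.661312.
The centroid of a semicircle lies 4r/(3π) = 0.925221 m from the diameter, here below the top edge, so y_c = 4.16 + 0.925221 = 5.08522 m and h_c = 5.08522 × 0.661312 = 3.36292 m.
A = πr²/2 = π × 2.18²/2 = 7.46505 m².
Resultant F = γ·h_c·A = 14.76405 × 3.36292 × 7.46505 = 370.642 kN.
I_c = (π/8 − 8/(9π))·r⁴ = 0.109757 × 2.18⁴ = 2.4789 m⁴.
Centre of pressure: y_p = y_c + I_c/(y_c·A) = 5.08522 + 2.4789/(5.08522 × 7.46505) = 5.08522 + 0.0653005 = 5.15052 m along the plane.

y_p = 5.15 m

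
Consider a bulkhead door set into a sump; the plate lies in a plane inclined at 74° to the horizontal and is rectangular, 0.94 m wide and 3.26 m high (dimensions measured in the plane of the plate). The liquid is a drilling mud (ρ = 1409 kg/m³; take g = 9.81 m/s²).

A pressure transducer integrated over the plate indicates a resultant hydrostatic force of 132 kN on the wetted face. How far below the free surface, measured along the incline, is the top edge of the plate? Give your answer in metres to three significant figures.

γ = ρg = 1409 × 9.81 / 1000 = 13.82229 kN/m³.
A = 0.94 × 3.26 = 3.0644 m².
From F = γ·h_c·A, the centroid depth is h_c = 132/(13.82229 × 3.0644) = 3.11637 m.
Let θ = 74° be the plate's angle to the horizontal; measure y along the incline from where the plane meets the free surface. Vertical depth h = y·sinθ with sinθ = 0.961262.
Along the incline, y_c = h_c/sinθ = 3.11637/0.961262 = 3.24196 m.
The centroid lies 3.26/2 = 1.63 m below the top edge, so the top edge sits at y_top = 3.24196 − 1.63 = 1.61196 m along the incline.

y_top ≈ 1.61 m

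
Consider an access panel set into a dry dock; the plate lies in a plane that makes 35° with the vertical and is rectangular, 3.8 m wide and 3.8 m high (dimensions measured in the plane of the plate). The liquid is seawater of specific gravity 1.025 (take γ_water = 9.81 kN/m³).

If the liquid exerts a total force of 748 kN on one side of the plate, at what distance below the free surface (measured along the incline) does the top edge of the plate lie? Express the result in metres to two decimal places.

y_top ≈ 4.39 m

γ = 1.025 × 9.81 = 10.05525 kN/m³.
A = 3.8 × 3.8 = 14.44 m².
From F = γ·h_c·A, the centroid depth is h_c = 748/(10.05525 × 14.44) = 5.15159 m.
The plate makes 35° with the vertical, i.e. θ = 90° − 35° = 55° to the horizontal. Measuring y along the incline from the free-surface line, vertical depth h = y·sinθ with sinθ = 0.819152.
Along the incline, y_c = h_c/sinθ = 5.15159/0.819152 = 6.28893 m.
The centroid lies 3.8/2 = 1.9 m below the top edge, so the top edge sits at y_top = 6.28893 − 1.9 = 4.38893 m along the incline.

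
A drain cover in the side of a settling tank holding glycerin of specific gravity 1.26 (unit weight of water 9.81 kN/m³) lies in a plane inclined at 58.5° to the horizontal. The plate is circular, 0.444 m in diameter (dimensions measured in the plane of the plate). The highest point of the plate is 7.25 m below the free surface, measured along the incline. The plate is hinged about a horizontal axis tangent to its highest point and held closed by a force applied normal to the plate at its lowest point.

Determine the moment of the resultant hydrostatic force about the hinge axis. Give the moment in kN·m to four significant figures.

M ≈ 2.727 kN·m

γ = 1.26 × 9.81 = 12.3606 kN/m³.
Let θ = 58.5° be the plate's angle to the horizontal; measure y along the incline from where the plane meets the free surface. Vertical depth h = y·sinθ with sinθ = 0.852640.
The centroid is at the centre, 0.222 m below the top of the plate, so y_c = 7.25 + 0.222 = 7.472 m and h_c = 7.472 × 0.852640 = 6.37093 m.
A = π(0.222)² = 0.15483 m².
Resultant F = γ·h_c·A = 12.3606 × 6.37093 × 0.15483 = 12.1926 kN.
I_c = πr⁴/4 = π × 0.222⁴/4 = 0.00190766 m⁴.
Centre of pressure: y_p = y_c + I_c/(y_c·A) = 7.472 + 0.00190766/(7.472 × 0.15483) = 7.472 + 0.00164896 = 7.47365 m along the plane.
The resultant acts 0.222 + 0.00164896 = 0.223649 m (along the plate) below the hinge at the top edge, so the moment about the hinge is M = F × 0.223649 = 12.1926 × 0.223649 = 2.72686 kN·m.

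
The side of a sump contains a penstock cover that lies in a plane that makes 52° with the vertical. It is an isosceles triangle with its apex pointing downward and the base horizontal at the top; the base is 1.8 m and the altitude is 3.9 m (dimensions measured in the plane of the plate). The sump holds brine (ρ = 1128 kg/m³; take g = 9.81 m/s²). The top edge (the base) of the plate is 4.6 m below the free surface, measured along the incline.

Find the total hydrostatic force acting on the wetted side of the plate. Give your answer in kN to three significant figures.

γ = ρg = 1128 × 9.81 / 1000 = 11.06568 kN/m³.
The plate makes 52° with the vertical, i.e. θ = 90° − 52° = 38° to the horizontal. Measuring y along the incline from the free-surface line, vertical depth h = y·sinθ with sinθ = 0.615661.
With the apex down, the centroid sits h/3 = 3.9/3 = 1.3 m below the base (the top edge), so y_c = 4.6 + 1.3 = 5.9 m and h_c = 5.9 × 0.615661 = 3.6324 m.
A = ½ × 1.8 × 3.9 = 3.51 m².
Resultant F = γ·h_c·A = 11.06568 × 3.6324 × 3.51 = 141.084 kN.

F ≈ 141 kN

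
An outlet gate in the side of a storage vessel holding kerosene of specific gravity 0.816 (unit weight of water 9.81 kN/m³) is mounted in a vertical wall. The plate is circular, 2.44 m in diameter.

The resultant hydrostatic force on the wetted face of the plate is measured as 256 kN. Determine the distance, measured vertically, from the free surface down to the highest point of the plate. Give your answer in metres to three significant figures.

d_top ≈ 5.62 m

γ = 0.816 × 9.81 = 8.00496 kN/m³.
A = π(1.22)² = 4.67595 m².
From F = γ·h_c·A, the centroid depth is h_c = 256/(8.00496 × 4.67595) = 6.83929 m.
The centroid is at the centre, 1.22 m below the top of the plate, so the highest point sits at h_top = 6.83929 − 1.22 = 5.61929 m below the surface.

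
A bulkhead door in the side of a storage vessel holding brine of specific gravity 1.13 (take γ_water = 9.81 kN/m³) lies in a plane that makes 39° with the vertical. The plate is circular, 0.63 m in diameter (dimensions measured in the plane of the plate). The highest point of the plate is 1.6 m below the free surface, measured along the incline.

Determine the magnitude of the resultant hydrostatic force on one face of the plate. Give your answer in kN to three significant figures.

γ = 1.13 × 9.81 = 11.0853 kN/m³.
The plate makes 39° with the vertical, i.e. θ = 90° − 39° = 51° to the horizontal. Measuring y along the incline from the free-surface line, vertical depth h = y·sinθ with sinθ = 0.777146.
The centroid is at the centre, 0.315 m below the top of the plate, so y_c = 1.6 + 0.315 = 1.915 m and h_c = 1.915 × 0.777146 = 1.48823 m.
A = π(0.315)² = 0.311725 m².
Resultant F = γ·h_c·A = 11.0853 × 1.48823 × 0.311725 = 5.14268 kN.

F ≈ 5.14 kN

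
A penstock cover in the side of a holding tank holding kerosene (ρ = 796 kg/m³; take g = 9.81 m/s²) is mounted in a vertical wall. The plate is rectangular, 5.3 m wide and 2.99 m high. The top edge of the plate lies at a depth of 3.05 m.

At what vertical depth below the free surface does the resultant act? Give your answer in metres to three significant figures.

h_p = 4.71 m

γ = ρg = 796 × 9.81 / 1000 = 7.80876 kN/m³.
The centroid lies 2.99/2 = 1.495 m below the top edge, so the centroid depth is h_c = 3.05 + 1.495 = 4.545 m.
A = 5.3 × 2.99 = 15.847 m².
Resultant F = γ·h_c·A = 7.80876 × 4.545 × 15.847 = 562.423 kN.
I_c = b·h³/12 = 5.3 × 2.99³/12 = 11.8061 m⁴.
Centre of pressure: y_p = y_c + I_c/(y_c·A) = 4.545 + 11.8061/(4.545 × 15.847) = 4.545 + 0.163918 = 4.70892 m along the plane.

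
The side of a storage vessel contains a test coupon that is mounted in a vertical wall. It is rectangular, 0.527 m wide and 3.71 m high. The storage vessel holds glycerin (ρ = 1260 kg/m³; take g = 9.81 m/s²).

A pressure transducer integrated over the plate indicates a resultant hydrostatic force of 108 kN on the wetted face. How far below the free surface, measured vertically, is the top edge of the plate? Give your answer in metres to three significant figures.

d_top ≈ 2.61 m

γ = ρg = 1260 × 9.81 / 1000 = 12.3606 kN/m³.
A = 0.527 × 3.71 = 1.95517 m².
From F = γ·h_c·A, the centroid depth is h_c = 108/(12.3606 × 1.95517) = 4.46889 m.
The centroid lies 3.71/2 = 1.855 m below the top edge, so the top edge sits at h_top = 4.46889 − 1.855 = 2.61389 m below the surface.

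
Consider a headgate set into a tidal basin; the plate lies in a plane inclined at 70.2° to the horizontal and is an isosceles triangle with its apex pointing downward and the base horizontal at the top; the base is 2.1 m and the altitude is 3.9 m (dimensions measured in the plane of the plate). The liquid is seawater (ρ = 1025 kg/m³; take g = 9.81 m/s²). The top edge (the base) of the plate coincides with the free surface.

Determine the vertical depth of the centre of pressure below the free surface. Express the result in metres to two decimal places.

h_p = 1.83 m

γ = ρg = 1025 × 9.81 / 1000 = 10.05525 kN/m³.
Let θ = 70.2° be the plate's angle to the horizontal; measure y along the incline from where the plane meets the free surface. Vertical depth h = y·sinθ with sinθ = 0.940881.
With the apex down, the centroid sits h/3 = 3.9/3 = 1.3 m below the base (the top edge), so y_c = 1.3 m and h_c = 1.3 × 0.940881 = 1.22315 m.
A = ½ × 2.1 × 3.9 = 4.095 m².
Resultant F = γ·h_c·A = 10.05525 × 1.22315 × 4.095 = 50.3647 kN.
I_c = b·h³/36 = 2.1 × 3.9³/36 = 3.46027 m⁴.
Centre of pressure: y_p = y_c + I_c/(y_c·A) = 1.3 + 3.46027/(1.3 × 4.095) = 1.3 + 0.649999 = 1.95 m along the plane.
Vertically, h_p = y_p·sinθ = 1.95 × 0.940881 = 1.83472 m.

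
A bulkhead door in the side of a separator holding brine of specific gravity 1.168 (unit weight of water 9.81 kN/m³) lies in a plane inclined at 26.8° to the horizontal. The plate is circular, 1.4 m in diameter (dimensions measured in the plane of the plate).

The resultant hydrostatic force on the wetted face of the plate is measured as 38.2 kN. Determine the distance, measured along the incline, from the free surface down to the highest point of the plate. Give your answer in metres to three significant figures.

y_top ≈ 4.10 m

γ = 1.168 × 9.81 = 11.45808 kN/m³.
A = π(0.7)² = 1.53938 m².
From F = γ·h_c·A, the centroid depth is h_c = 38.2/(11.45808 × 1.53938) = 2.16574 m.
Let θ = 26.8° be the plate's angle to the horizontal; measure y along the incline from where the plane meets the free surface. Vertical depth h = y·sinθ with sinθ = 0.450878.
Along the incline, y_c = h_c/sinθ = 2.16574/0.450878 = 4.80338 m.
The centroid is at the centre, 0.7 m below the top of the plate, so the highest point sits at y_top = 4.80338 − 0.7 = 4.10338 m along the incline.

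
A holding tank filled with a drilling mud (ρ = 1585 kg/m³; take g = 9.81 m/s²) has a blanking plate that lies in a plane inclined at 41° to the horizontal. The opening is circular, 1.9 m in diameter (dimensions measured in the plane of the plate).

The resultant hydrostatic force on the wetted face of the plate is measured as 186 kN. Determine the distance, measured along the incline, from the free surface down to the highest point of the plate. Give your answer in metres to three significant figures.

γ = ρg = 1585 × 9.81 / 1000 = 15.54885 kN/m³.
A = π(0.95)² = 2.83529 m².
From F = γ·h_c·A, the centroid depth is h_c = 186/(15.54885 × 2.83529) = 4.21907 m.
Let θ = 41° be the plate's angle to the horizontal; measure y along the incline from where the plane meets the free surface. Vertical depth h = y·sinθ with sinθ = 0.656059.
Along the incline, y_c = h_c/sinθ = 4.21907/0.656059 = 6.43093 m.
The centroid is at the centre, 0.95 m below the top of the plate, so the highest point sits at y_top = 6.43093 − 0.95 = 5.48093 m along the incline.

y_top ≈ 5.48 m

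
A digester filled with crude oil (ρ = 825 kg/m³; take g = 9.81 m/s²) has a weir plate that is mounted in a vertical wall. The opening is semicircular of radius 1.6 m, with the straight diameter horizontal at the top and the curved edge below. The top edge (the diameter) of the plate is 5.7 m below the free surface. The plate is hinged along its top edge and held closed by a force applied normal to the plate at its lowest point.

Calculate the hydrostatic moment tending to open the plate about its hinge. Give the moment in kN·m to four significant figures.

γ = ρg = 825 × 9.81 / 1000 = 8.09325 kN/m³.
The centroid of a semicircle lies 4r/(3π) = 0.679061 m from the diameter, here below the top edge, so the centroid depth is h_c = 5.7 + 0.679061 = 6.37906 m.
A = πr²/2 = π × 1.6²/2 = 4.02124 m².
Resultant F = γ·h_c·A = 8.09325 × 6.37906 × 4.02124 = 207.606 kN.
I_c = (π/8 − 8/(9π))·r⁴ = 0.109757 × 1.6⁴ = 0.719303 m⁴.
Centre of pressure: y_p = y_c + I_c/(y_c·A) = 6.37906 + 0.719303/(6.37906 × 4.02124) = 6.37906 + 0.0280411 = 6.4071 m along the plane.
The resultant acts 0.679061 + 0.0280411 = 0.707102 m (along the plate) below the hinge at the top edge, so the moment about the hinge is M = F × 0.707102 = 207.606 × 0.707102 = 146.799 kN·m.

M ≈ 146.8 kN·m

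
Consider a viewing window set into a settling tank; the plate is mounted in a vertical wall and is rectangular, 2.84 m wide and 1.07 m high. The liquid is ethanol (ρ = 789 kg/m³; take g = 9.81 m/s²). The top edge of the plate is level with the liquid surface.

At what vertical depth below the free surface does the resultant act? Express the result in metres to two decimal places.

h_p = 0.71 m

γ = ρg = 789 × 9.81 / 1000 = 7.74009 kN/m³.
The centroid lies 1.07/2 = 0.535 m below the top edge, so the centroid depth is h_c = 0.535 m.
A = 2.84 × 1.07 = 3.0388 m².
Resultant F = γ·h_c·A = 7.74009 × 0.535 × 3.0388 = 12.5835 kN.
I_c = b·h³/12 = 2.84 × 1.07³/12 = 0.289927 m⁴.
Centre of pressure: y_p = y_c + I_c/(y_c·A) = 0.535 + 0.289927/(0.535 × 3.0388) = 0.535 + 0.178333 = 0.713333 m along the plane.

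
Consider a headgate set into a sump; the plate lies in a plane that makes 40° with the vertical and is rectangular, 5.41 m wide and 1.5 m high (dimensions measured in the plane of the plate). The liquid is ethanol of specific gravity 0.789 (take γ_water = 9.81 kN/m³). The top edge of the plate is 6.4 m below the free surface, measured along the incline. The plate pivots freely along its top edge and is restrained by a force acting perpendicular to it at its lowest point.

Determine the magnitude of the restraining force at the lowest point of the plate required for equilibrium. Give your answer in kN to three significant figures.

P ≈ 178 kN

γ = 0.789 × 9.81 = 7.74009 kN/m³.
The plate makes 40° with the vertical, i.e. θ = 90° − 40° = 50° to the horizontal. Measuring y along the incline from the free-surface line, vertical depth h = y·sinθ with sinθ = 0.766044.
The centroid lies 1.5/2 = 0.75 m below the top edge, so y_c = 6.4 + 0.75 = 7.15 m and h_c = 7.15 × 0.766044 = 5.47721 m.
A = 5.41 × 1.5 = 8.115 m².
Resultant F = γ·h_c·A = 7.74009 × 5.47721 × 8.115 = 344.028 kN.
I_c = b·h³/12 = 5.41 × 1.5³/12 = 1.52156 m⁴.
Centre of pressure: y_p = y_c + I_c/(y_c·A) = 7.15 + 1.52156/(7.15 × 8.115) = 7.15 + 0.0262237 = 7.17622 m along the plane.
The resultant acts 0.75 + 0.0262237 = 0.776224 m (along the plate) below the hinge at the top edge, so the moment about the hinge is M = F × 0.776224 = 344.028 × 0.776224 = 267.043 kN·m.
A normal force at the bottom, 1.5 m from the hinge, must supply this moment: P = 267.043/1.5 = 178.029 kN.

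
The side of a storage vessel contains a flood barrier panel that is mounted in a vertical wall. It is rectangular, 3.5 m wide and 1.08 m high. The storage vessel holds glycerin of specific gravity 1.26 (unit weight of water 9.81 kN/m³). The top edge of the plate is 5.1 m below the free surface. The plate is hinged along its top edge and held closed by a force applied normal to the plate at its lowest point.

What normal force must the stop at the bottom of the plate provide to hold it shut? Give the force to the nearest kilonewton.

P ≈ 136 kN

γ = 1.26 × 9.81 = 12.3606 kN/m³.
The centroid lies 1.08/2 = 0.54 m below the top edge, so the centroid depth is h_c = 5.1 + 0.54 = 5.64 m.
A = 3.5 × 1.08 = 3.78 m².
Resultant F = γ·h_c·A = 12.3606 × 5.64 × 3.78 = 263.518 kN.
I_c = b·h³/12 = 3.5 × 1.08³/12 = 0.367416 m⁴.
Centre of pressure: y_p = y_c + I_c/(y_c·A) = 5.64 + 0.367416/(5.64 × 3.78) = 5.64 + 0.017234 = 5.65723 m along the plane.
The resultant acts 0.54 + 0.017234 = 0.557234 m (along the plate) below the hinge at the top edge, so the moment about the hinge is M = F × 0.557234 = 263.518 × 0.557234 = 146.841 kN·m.
A normal force at the bottom, 1.08 m from the hinge, must supply this moment: P = 146.841/1.08 = 135.964 kN.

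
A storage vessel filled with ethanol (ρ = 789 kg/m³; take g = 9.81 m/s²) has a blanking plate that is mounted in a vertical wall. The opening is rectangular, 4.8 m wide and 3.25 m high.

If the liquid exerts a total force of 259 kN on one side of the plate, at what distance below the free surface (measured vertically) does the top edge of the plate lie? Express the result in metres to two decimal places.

d_top ≈ 0.52 m

γ = ρg = 789 × 9.81 / 1000 = 7.74009 kN/m³.
A = 4.8 × 3.25 = 15.6 m².
From F = γ·h_c·A, the centroid depth is h_c = 259/(7.74009 × 15.6) = 2.14501 m.
The centroid lies 3.25/2 = 1.625 m below the top edge, so the top edge sits at h_top = 2.14501 − 1.625 = 0.52001 m below the surface.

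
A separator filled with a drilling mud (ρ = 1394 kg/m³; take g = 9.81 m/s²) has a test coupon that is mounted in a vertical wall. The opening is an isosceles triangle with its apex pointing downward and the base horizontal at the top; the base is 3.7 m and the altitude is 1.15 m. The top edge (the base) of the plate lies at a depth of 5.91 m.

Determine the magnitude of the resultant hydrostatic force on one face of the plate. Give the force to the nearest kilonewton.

γ = ρg = 1394 × 9.81 / 1000 = 13.67514 kN/m³.
With the apex down, the centroid sits h/3 = 1.15/3 = 0.383333 m below the base (the top edge), so the centroid depth is h_c = 5.91 + 0.383333 = 6.29333 m.
A = ½ × 3.7 × 1.15 = 2.1275 m².
Resultant F = γ·h_c·A = 13.67514 × 6.29333 × 2.1275 = 183.097 kN.

F ≈ 183 kN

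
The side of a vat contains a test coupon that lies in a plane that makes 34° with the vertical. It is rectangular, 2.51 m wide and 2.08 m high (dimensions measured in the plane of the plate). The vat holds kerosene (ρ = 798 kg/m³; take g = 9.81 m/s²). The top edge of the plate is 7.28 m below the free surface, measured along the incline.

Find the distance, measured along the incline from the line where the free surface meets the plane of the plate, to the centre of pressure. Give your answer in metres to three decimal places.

y_p = 8.363 m

γ = ρg = 798 × 9.81 / 1000 = 7.82838 kN/m³.
The plate makes 34° with the vertical, i.e. θ = 90° − 34° = 56° to the horizontal. Measuring y along the incline from the free-surface line, vertical depth h = y·sinθ with sinθ = 0.829038.
The centroid lies 2.08/2 = 1.04 m below the top edge, so y_c = 7.28 + 1.04 = 8.32 m and h_c = 8.32 × 0.829038 = 6.8976 m.
A = 2.51 × 2.08 = 5.2208 m².
Resultant F = γ·h_c·A = 7.82838 × 6.8976 × 5.2208 = 281.908 kN.
I_c = b·h³/12 = 2.51 × 2.08³/12 = 1.88227 m⁴.
Centre of pressure: y_p = y_c + I_c/(y_c·A) = 8.32 + 1.88227/(8.32 × 5.2208) = 8.32 + 0.0433333 = 8.36333 m along the plane.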